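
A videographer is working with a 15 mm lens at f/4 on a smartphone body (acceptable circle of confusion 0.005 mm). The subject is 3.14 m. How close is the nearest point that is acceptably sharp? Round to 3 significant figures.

Hyperfocal distance H = f²/(N·c) + f = 15²/(4 × 0.005) + 15 = 225/0.02 + 15 ≈ 11265.0 mm ≈ 11.27 m.
Near limit Dn = s·(H − f)/(H + s − 2f) = 3140 × (11265.0 − 15) / (11265.0 + 3140 − 2 × 15) = 3140 × 11250.0 / 14375.0 ≈ 2457.4 mm ≈ 2.46 m.

2.46 m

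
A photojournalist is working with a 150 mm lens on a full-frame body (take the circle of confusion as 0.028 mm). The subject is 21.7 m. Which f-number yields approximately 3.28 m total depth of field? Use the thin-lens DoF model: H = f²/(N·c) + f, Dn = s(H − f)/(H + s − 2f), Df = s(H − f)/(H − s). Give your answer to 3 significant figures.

f/2.80

Write h = H − f = f²/(N·c). The thin-lens limits are Dn = s·h/(h + (s−f)) and Df = s·h/(h − (s−f)), so DoF = Df − Dn = 2·s·(s−f)·h / (h² − (s−f)²).
That is a quadratic in h: DoF·h² − 2·s·(s−f)·h − DoF·(s−f)² = 0 ⇒ h = (s−f)·(s + √(s² + DoF²)) / DoF = 21550 × (21700 + √(21700² + 3280²)) / 3280 = 21550 × (21700 + 21946.5) / 3280 ≈ 286763 mm.
Then N = f²/(c·h) = 150² / (0.028 × 286763) = 22500 / 8029.4 ≈ 2.80.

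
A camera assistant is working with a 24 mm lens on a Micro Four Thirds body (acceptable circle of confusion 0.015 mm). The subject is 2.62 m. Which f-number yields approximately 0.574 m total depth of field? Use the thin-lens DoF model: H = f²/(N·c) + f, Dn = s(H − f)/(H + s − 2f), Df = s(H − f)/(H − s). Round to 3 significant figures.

Write h = H − f = f²/(N·c). The thin-lens limits are Dn = s·h/(h + (s−f)) and Df = s·h/(h − (s−f)), so DoF = Df − Dn = 2·s·(s−f)·h / (h² − (s−f)²).
That is a quadratic in h: DoF·h² − 2·s·(s−f)·h − DoF·(s−f)² = 0 ⇒ h = (s−f)·(s + √(s² + DoF²)) / DoF = 2596 × (2620 + √(2620² + 574²)) / 574 = 2596 × (2620 + 2682.14) / 574 ≈ 23980 mm.
Then N = f²/(c·h) = 24² / (0.015 × 23980) = 576 / 359.70 ≈ 1.60.

f/1.60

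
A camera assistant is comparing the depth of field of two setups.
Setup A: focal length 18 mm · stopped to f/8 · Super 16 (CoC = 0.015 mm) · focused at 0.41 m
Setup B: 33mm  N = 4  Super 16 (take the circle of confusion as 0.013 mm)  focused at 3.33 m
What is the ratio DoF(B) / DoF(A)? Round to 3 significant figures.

Setup A: H = 18²/(8×0.015) + 18 ≈ 2718.0 mm; DoF = Df − Dn = 479.64 − 358.02 ≈ 121.62 mm.
Setup B: H = 33²/(4×0.013) + 33 ≈ 20975.3 mm; DoF = Df − Dn = 3952.2 − 2877.1 ≈ 1075.1 mm.
Ratio = 1075.1 / 121.62 ≈ 8.84.

8.84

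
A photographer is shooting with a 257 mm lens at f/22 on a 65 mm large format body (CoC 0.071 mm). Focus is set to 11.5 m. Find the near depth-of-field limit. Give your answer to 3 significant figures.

Hyperfocal distance H = f²/(N·c) + f = 257²/(22 × 0.071) + 257 = 66049/1.562 + 257 ≈ 42541.9 mm ≈ 42.54 m.
Near limit Dn = s·(H − f)/(H + s − 2f) = 11500 × (42541.9 − 257) / (42541.9 + 11500 − 2 × 257) = 11500 × 42284.9 / 53527.9 ≈ 9084.5 mm ≈ 9.08 m.

9.08 m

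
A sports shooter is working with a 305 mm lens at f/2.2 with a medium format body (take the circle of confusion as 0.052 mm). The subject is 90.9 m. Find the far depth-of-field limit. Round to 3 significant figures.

Hyperfocal distance H = f²/(N·c) + f = 305²/(2.2 × 0.052) + 305 = 93025/0.1144 + 305 ≈ 813460.6 mm ≈ 813.5 m.
Far limit Df = s·(H − f)/(H − s) = 90900 × (813460.6 − 305) / (813460.6 − 90900) = 90900 × 813155.6 / 722560.6 ≈ 102297 mm ≈ 102 m.

102 m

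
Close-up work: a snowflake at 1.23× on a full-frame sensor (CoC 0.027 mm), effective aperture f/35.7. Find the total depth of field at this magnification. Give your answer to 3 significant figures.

1.27 mm

At magnification m, DoF ≈ 2·N_eff·c/m² = 2 × 35.7 × 0.027 / 1.23² = 1.928 / 1.513 ≈ 1.27 mm.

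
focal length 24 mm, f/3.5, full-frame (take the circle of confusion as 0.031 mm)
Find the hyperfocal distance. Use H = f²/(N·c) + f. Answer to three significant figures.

Hyperfocal distance H = f²/(N·c) + f = 24²/(3.5 × 0.031) + 24 = 576/0.1085 + 24 ≈ 5332.8 mm ≈ 5.33 m.

5.33 m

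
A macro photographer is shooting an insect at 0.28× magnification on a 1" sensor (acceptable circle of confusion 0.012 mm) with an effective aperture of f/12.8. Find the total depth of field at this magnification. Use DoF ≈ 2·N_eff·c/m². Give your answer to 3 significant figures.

3.92 mm

At magnification m, DoF ≈ 2·N_eff·c/m² = 2 × 12.8 × 0.012 / 0.28² = 0.3072 / 0.0784 ≈ 3.92 mm.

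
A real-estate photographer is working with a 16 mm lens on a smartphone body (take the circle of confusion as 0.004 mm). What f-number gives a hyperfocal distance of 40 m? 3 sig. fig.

Rearrange H = f²/(N·c) + f for N: N = f² / ((H − f)·c).
N = 16² / ((40000 − 16) × 0.004) = 256 / 159.9 ≈ 1.60.

f/1.60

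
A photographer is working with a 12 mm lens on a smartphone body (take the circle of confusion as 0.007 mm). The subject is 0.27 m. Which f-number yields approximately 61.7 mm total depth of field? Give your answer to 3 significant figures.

f/8.99

Write h = H − f = f²/(N·c). The thin-lens limits are Dn = s·h/(h + (s−f)) and Df = s·h/(h − (s−f)), so DoF = Df − Dn = 2·s·(s−f)·h / (h² − (s−f)²).
That is a quadratic in h: DoF·h² − 2·s·(s−f)·h − DoF·(s−f)² = 0 ⇒ h = (s−f)·(s + √(s² + DoF²)) / DoF = 258 × (270 + √(270² + 61.7²)) / 61.7 = 258 × (270 + 276.960) / 61.7 ≈ 2287.1 mm.
Then N = f²/(c·h) = 12² / (0.007 × 2287.1) = 144 / 16.010 ≈ 8.99.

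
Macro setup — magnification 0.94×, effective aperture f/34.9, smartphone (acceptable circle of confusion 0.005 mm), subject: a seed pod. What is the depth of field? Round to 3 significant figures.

At magnification m, DoF ≈ 2·N_eff·c/m² = 2 × 34.9 × 0.005 / 0.94² = 0.349 / 0.8836 ≈ 0.395 mm.

0.395 mm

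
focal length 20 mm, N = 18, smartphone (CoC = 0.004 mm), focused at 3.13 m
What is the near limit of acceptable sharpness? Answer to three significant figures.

2.01 m

Hyperfocal distance H = f²/(N·c) + f = 20²/(18 × 0.004) + 20 = 400/0.072 + 20 ≈ 5575.6 mm ≈ 5.576 m.
Near limit Dn = s·(H − f)/(H + s − 2f) = 3130 × (5575.6 − 20) / (5575.6 + 3130 − 2 × 20) = 3130 × 5555.6 / 8665.6 ≈ 2006.7 mm ≈ 2.01 m.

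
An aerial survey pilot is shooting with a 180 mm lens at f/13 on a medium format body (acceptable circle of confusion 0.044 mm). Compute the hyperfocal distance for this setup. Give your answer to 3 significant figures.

56.8 m

Hyperfocal distance H = f²/(N·c) + f = 180²/(13 × 0.044) + 180 = 32400/0.572 + 180 ≈ 56823.4 mm ≈ 56.8 m.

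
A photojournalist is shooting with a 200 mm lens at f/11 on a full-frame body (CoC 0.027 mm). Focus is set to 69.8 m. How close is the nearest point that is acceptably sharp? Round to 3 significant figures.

Hyperfocal distance H = f²/(N·c) + f = 200²/(11 × 0.027) + 200 = 40000/0.297 + 200 ≈ 134880.1 mm ≈ 134.9 m.
Near limit Dn = s·(H − f)/(H + s − 2f) = 69800 × (134880.1 − 200) / (134880.1 + 69800 − 2 × 200) = 69800 × 134680.1 / 204280.1 ≈ 46019 mm ≈ 46.0 m.

46.0 m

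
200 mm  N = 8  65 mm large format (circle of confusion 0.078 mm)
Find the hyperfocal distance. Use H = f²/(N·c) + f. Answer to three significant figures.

64.3 m

Hyperfocal distance H = f²/(N·c) + f = 200²/(8 × 0.078) + 200 = 40000/0.624 + 200 ≈ 64302.6 mm ≈ 64.3 m.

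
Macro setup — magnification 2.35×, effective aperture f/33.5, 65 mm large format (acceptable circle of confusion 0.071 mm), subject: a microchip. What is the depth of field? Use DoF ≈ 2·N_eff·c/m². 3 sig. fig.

At magnification m, DoF ≈ 2·N_eff·c/m² = 2 × 33.5 × 0.071 / 2.35² = 4.757 / 5.523 ≈ 0.861 mm.

0.861 mm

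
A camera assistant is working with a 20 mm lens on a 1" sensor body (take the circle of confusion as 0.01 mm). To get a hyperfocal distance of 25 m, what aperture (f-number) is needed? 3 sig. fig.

f/1.60

Rearrange H = f²/(N·c) + f for N: N = f² / ((H − f)·c).
N = 20² / ((25000 − 20) × 0.01) = 400 / 249.8 ≈ 1.60.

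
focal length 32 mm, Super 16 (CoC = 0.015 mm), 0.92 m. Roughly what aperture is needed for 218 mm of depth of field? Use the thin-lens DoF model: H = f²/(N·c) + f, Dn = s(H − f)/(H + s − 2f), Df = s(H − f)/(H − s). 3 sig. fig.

f/8.98

Write h = H − f = f²/(N·c). The thin-lens limits are Dn = s·h/(h + (s−f)) and Df = s·h/(h − (s−f)), so DoF = Df − Dn = 2·s·(s−f)·h / (h² − (s−f)²).
That is a quadratic in h: DoF·h² − 2·s·(s−f)·h − DoF·(s−f)² = 0 ⇒ h = (s−f)·(s + √(s² + DoF²)) / DoF = 888 × (920 + √(920² + 218²)) / 218 = 888 × (920 + 945.476) / 218 ≈ 7598.8 mm.
Then N = f²/(c·h) = 32² / (0.015 × 7598.8) = 1024 / 113.98 ≈ 8.98.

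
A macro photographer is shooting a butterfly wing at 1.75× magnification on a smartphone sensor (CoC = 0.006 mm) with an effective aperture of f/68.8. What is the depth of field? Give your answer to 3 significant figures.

0.270 mm

At magnification m, DoF ≈ 2·N_eff·c/m² = 2 × 68.8 × 0.006 / 1.75² = 0.8256 / 3.062 ≈ 0.27 mm.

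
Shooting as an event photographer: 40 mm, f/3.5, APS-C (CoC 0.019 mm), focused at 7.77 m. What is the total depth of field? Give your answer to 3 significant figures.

5.57 m

Hyperfocal distance H = f²/(N·c) + f = 40²/(3.5 × 0.019) + 40 = 1600/0.0665 + 40 ≈ 24100.2 mm ≈ 24.10 m.
Near limit Dn = s·(H − f)/(H + s − 2f) = 7770 × (24100.2 − 40) / (24100.2 + 7770 − 2 × 40) = 7770 × 24060.2 / 31790.2 ≈ 5880.7 mm.
Far limit Df = s·(H − f)/(H − s) = 7770 × (24100.2 − 40) / (24100.2 − 7770) = 7770 × 24060.2 / 16330.2 ≈ 11448.0 mm.
Depth of field = Df − Dn = 11448.0 − 5880.7 ≈ 5567.3 mm ≈ 5.57 m.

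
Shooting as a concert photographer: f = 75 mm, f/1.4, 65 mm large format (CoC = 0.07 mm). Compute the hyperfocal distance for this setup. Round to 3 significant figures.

57.5 m

Hyperfocal distance H = f²/(N·c) + f = 75²/(1.4 × 0.07) + 75 = 5625/0.098 + 75 ≈ 57473.0 mm ≈ 57.5 m.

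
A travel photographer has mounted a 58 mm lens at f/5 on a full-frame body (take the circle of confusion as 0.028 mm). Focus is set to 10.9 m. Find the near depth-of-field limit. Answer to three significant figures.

7.51 m

Hyperfocal distance H = f²/(N·c) + f = 58²/(5 × 0.028) + 58 = 3364/0.14 + 58 ≈ 24086.6 mm ≈ 24.09 m.
Near limit Dn = s·(H − f)/(H + s − 2f) = 10900 × (24086.6 − 58) / (24086.6 + 10900 − 2 × 58) = 10900 × 24028.6 / 34870.6 ≈ 7511.0 mm ≈ 7.51 m.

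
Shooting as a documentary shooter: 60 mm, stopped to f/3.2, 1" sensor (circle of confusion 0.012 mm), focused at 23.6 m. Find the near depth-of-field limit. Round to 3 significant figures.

18.9 m

Hyperfocal distance H = f²/(N·c) + f = 60²/(3.2 × 0.012) + 60 = 3600/0.0384 + 60 ≈ 93810.0 mm ≈ 93.81 m.
Near limit Dn = s·(H − f)/(H + s − 2f) = 23600 × (93810.0 − 60) / (93810.0 + 23600 − 2 × 60) = 23600 × 93750.0 / 117290.0 ≈ 18864 mm ≈ 18.9 m.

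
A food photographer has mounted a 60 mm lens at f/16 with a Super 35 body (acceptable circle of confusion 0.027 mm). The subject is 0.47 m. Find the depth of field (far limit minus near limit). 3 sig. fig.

46.4 mm

Hyperfocal distance H = f²/(N·c) + f = 60²/(16 × 0.027) + 60 = 3600/0.432 + 60 ≈ 8393.3 mm ≈ 8.393 m.
Near limit Dn = s·(H − f)/(H + s − 2f) = 470 × (8393.3 − 60) / (8393.3 + 470 − 2 × 60) = 470 × 8333.3 / 8743.3 ≈ 447.960 mm.
Far limit Df = s·(H − f)/(H − s) = 470 × (8393.3 − 60) / (8393.3 − 470) = 470 × 8333.3 / 7923.3 ≈ 494.321 mm.
Depth of field = Df − Dn = 494.321 − 447.960 ≈ 46.361 mm.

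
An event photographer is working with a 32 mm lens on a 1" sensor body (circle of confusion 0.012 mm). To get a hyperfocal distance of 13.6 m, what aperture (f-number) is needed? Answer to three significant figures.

f/6.29

Rearrange H = f²/(N·c) + f for N: N = f² / ((H − f)·c).
N = 32² / ((13600 − 32) × 0.012) = 1024 / 162.8 ≈ 6.29.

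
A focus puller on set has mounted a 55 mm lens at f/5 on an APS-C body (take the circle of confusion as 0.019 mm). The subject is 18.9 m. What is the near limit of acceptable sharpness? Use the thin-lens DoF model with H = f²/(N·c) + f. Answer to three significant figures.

11.9 m

Hyperfocal distance H = f²/(N·c) + f = 55²/(5 × 0.019) + 55 = 3025/0.095 + 55 ≈ 31897.1 mm ≈ 31.90 m.
Near limit Dn = s·(H − f)/(H + s − 2f) = 18900 × (31897.1 − 55) / (31897.1 + 18900 − 2 × 55) = 18900 × 31842.1 / 50687.1 ≈ 11873 mm ≈ 11.9 m.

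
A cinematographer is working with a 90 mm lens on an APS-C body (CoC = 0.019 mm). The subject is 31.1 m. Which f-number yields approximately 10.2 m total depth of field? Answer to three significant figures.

Write h = H − f = f²/(N·c). The thin-lens limits are Dn = s·h/(h + (s−f)) and Df = s·h/(h − (s−f)), so DoF = Df − Dn = 2·s·(s−f)·h / (h² − (s−f)²).
That is a quadratic in h: DoF·h² − 2·s·(s−f)·h − DoF·(s−f)² = 0 ⇒ h = (s−f)·(s + √(s² + DoF²)) / DoF = 31010 × (31100 + √(31100² + 10200²)) / 10200 = 31010 × (31100 + 32730.0) / 10200 ≈ 194056 mm.
Then N = f²/(c·h) = 90² / (0.019 × 194056) = 8100 / 3687.1 ≈ 2.20.

f/2.20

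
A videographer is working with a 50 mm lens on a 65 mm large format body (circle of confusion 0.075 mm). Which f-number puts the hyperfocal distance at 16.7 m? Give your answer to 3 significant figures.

f/2.00

Rearrange H = f²/(N·c) + f for N: N = f² / ((H − f)·c).
N = 50² / ((16700 − 50) × 0.075) = 2500 / 1249 ≈ 2.00.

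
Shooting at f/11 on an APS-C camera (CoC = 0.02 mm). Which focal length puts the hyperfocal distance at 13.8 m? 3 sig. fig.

55.0 mm

From H = f²/(N·c) + f, with f ≪ H: f ≈ √(H·N·c) = √(13800 × 11 × 0.02) = √3036.0 ≈ 55.10 mm.
Exact: f² + N·c·f − N·c·H = 0 ⇒ f = (−N·c + √((N·c)² + 4·N·c·H))/2 = (−0.22 + √12144)/2 ≈ 54.990 mm ≈ 55.0 mm.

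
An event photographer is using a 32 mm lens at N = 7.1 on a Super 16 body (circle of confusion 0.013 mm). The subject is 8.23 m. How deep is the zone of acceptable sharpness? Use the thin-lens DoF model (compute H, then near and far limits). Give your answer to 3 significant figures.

Hyperfocal distance H = f²/(N·c) + f = 32²/(7.1 × 0.013) + 32 = 1024/0.0923 + 32 ≈ 11126.3 mm ≈ 11.13 m.
Near limit Dn = s·(H − f)/(H + s − 2f) = 8230 × (11126.3 − 32) / (11126.3 + 8230 − 2 × 32) = 8230 × 11094.3 / 19292.3 ≈ 4733 mm.
Far limit Df = s·(H − f)/(H − s) = 8230 × (11126.3 − 32) / (11126.3 − 8230) = 8230 × 11094.3 / 2896.3 ≈ 31525 mm.
Depth of field = Df − Dn = 31525 − 4733 ≈ 26792 mm ≈ 26.8 m.

26.8 m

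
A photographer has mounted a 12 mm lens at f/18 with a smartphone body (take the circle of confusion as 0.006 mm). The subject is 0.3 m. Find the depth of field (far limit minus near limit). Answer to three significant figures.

136 mm

Hyperfocal distance H = f²/(N·c) + f = 12²/(18 × 0.006) + 12 = 144/0.108 + 12 ≈ 1345.3 mm ≈ 1.345 m.
Near limit Dn = s·(H − f)/(H + s − 2f) = 300 × (1345.3 − 12) / (1345.3 + 300 − 2 × 12) = 300 × 1333.3 / 1621.3 ≈ 246.71 mm.
Far limit Df = s·(H − f)/(H − s) = 300 × (1345.3 − 12) / (1345.3 − 300) = 300 × 1333.3 / 1045.3 ≈ 382.65 mm.
Depth of field = Df − Dn = 382.65 − 246.71 ≈ 135.94 mm.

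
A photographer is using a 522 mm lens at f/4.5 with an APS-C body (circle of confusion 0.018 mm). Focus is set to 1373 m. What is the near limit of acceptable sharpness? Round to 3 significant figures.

975 m

Hyperfocal distance H = f²/(N·c) + f = 522²/(4.5 × 0.018) + 522 = 272484/0.081 + 522 ≈ 3364522.0 mm ≈ 3365 m.
Near limit Dn = s·(H − f)/(H + s − 2f) = 1373000 × (3364522.0 − 522) / (3364522.0 + 1373000 − 2 × 522) = 1373000 × 3364000.0 / 4736478.0 ≈ 975149 mm ≈ 975 m.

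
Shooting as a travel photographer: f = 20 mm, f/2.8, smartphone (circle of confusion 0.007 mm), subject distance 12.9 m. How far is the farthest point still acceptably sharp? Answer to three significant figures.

Hyperfocal distance H = f²/(N·c) + f = 20²/(2.8 × 0.007) + 20 = 400/0.0196 + 20 ≈ 20428.2 mm ≈ 20.43 m.
Far limit Df = s·(H − f)/(H − s) = 12900 × (20428.2 − 20) / (20428.2 − 12900) = 12900 × 20408.2 / 7528.2 ≈ 34971 mm ≈ 35.0 m.

35.0 m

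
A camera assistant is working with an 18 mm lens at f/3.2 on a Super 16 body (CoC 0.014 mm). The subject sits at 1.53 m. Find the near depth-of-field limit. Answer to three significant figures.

1.27 m

Hyperfocal distance H = f²/(N·c) + f = 18²/(3.2 × 0.014) + 18 = 324/0.0448 + 18 ≈ 7250.1 mm ≈ 7.250 m.
Near limit Dn = s·(H − f)/(H + s − 2f) = 1530 × (7250.1 − 18) / (7250.1 + 1530 − 2 × 18) = 1530 × 7232.1 / 8744.1 ≈ 1265.4 mm ≈ 1.27 m.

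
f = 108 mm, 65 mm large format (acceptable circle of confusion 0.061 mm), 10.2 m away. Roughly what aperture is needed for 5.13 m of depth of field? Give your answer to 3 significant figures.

Write h = H − f = f²/(N·c). The thin-lens limits are Dn = s·h/(h + (s−f)) and Df = s·h/(h − (s−f)), so DoF = Df − Dn = 2·s·(s−f)·h / (h² − (s−f)²).
That is a quadratic in h: DoF·h² − 2·s·(s−f)·h − DoF·(s−f)² = 0 ⇒ h = (s−f)·(s + √(s² + DoF²)) / DoF = 10092 × (10200 + √(10200² + 5130²)) / 5130 = 10092 × (10200 + 11417.4) / 5130 ≈ 42527 mm.
Then N = f²/(c·h) = 108² / (0.061 × 42527) = 11664 / 2594.1 ≈ 4.50.

f/4.50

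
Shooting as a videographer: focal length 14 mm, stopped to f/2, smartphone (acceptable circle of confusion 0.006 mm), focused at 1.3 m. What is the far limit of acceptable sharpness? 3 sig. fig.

1.41 m

Hyperfocal distance H = f²/(N·c) + f = 14²/(2 × 0.006) + 14 = 196/0.012 + 14 ≈ 16347.3 mm ≈ 16.35 m.
Far limit Df = s·(H − f)/(H − s) = 1300 × (16347.3 − 14) / (16347.3 − 1300) = 1300 × 16333.3 / 15047.3 ≈ 1411.1 mm ≈ 1.41 m.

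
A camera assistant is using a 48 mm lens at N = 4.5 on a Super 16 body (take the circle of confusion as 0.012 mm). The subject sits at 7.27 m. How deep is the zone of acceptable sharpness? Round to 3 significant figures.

Hyperfocal distance H = f²/(N·c) + f = 48²/(4.5 × 0.012) + 48 = 2304/0.054 + 48 ≈ 42714.7 mm ≈ 42.71 m.
Near limit Dn = s·(H − f)/(H + s − 2f) = 7270 × (42714.7 − 48) / (42714.7 + 7270 − 2 × 48) = 7270 × 42666.7 / 49888.7 ≈ 6217.6 mm.
Far limit Df = s·(H − f)/(H − s) = 7270 × (42714.7 − 48) / (42714.7 − 7270) = 7270 × 42666.7 / 35444.7 ≈ 8751.3 mm.
Depth of field = Df − Dn = 8751.3 − 6217.6 ≈ 2533.7 mm ≈ 2.53 m.

2.53 m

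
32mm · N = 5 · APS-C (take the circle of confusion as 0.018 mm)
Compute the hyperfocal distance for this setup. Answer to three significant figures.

Hyperfocal distance H = f²/(N·c) + f = 32²/(5 × 0.018) + 32 = 1024/0.09 + 32 ≈ 11409.8 mm ≈ 11.4 m.

11.4 m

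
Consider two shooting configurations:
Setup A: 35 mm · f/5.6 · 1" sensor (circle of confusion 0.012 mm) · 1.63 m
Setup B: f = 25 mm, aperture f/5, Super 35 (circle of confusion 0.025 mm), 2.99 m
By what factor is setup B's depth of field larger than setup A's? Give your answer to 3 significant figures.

19.0

Setup A: H = 35²/(5.6×0.012) + 35 ≈ 18264.2 mm; DoF = Df − Dn = 1786.30 − 1498.85 ≈ 287.45 mm.
Setup B: H = 25²/(5×0.025) + 25 ≈ 5025.0 mm; DoF = Df − Dn = 7346.4 − 1877.0 ≈ 5469.4 mm.
Ratio = 5469.4 / 287.45 ≈ 19.0.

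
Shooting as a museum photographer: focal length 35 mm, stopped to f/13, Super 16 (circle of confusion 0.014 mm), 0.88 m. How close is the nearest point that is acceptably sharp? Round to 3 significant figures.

Hyperfocal distance H = f²/(N·c) + f = 35²/(13 × 0.014) + 35 = 1225/0.182 + 35 ≈ 6765.8 mm ≈ 6.766 m.
Near limit Dn = s·(H − f)/(H + s − 2f) = 880 × (6765.8 − 35) / (6765.8 + 880 − 2 × 35) = 880 × 6730.8 / 7575.8 ≈ 781.84 mm ≈ 0.782 m.

0.782 m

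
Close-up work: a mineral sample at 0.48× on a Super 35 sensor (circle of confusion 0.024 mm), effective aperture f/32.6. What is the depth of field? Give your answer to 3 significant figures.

6.79 mm

At magnification m, DoF ≈ 2·N_eff·c/m² = 2 × 32.6 × 0.024 / 0.48² = 1.565 / 0.2304 ≈ 6.79 mm.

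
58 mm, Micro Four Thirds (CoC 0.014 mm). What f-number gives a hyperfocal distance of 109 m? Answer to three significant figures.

Rearrange H = f²/(N·c) + f for N: N = f² / ((H − f)·c).
N = 58² / ((109000 − 58) × 0.014) = 3364 / 1525 ≈ 2.21.

f/2.21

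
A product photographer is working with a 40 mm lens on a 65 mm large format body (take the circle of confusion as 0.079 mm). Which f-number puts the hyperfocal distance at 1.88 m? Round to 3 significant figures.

f/11

Rearrange H = f²/(N·c) + f for N: N = f² / ((H − f)·c).
N = 40² / ((1880 − 40) × 0.079) = 1600 / 145.4 ≈ 11.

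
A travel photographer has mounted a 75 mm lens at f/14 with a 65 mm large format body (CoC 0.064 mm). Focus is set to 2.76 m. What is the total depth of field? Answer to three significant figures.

Hyperfocal distance H = f²/(N·c) + f = 75²/(14 × 0.064) + 75 = 5625/0.896 + 75 ≈ 6352.9 mm ≈ 6.353 m.
Near limit Dn = s·(H − f)/(H + s − 2f) = 2760 × (6352.9 − 75) / (6352.9 + 2760 − 2 × 75) = 2760 × 6277.9 / 8962.9 ≈ 1933.2 mm.
Far limit Df = s·(H − f)/(H − s) = 2760 × (6352.9 − 75) / (6352.9 − 2760) = 2760 × 6277.9 / 3592.9 ≈ 4822.6 mm.
Depth of field = Df − Dn = 4822.6 − 1933.2 ≈ 2889.4 mm ≈ 2.89 m.

2.89 m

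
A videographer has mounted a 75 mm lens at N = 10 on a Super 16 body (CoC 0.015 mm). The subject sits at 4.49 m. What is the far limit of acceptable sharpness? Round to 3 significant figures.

5.09 m

Hyperfocal distance H = f²/(N·c) + f = 75²/(10 × 0.015) + 75 = 5625/0.15 + 75 ≈ 37575.0 mm ≈ 37.58 m.
Far limit Df = s·(H − f)/(H − s) = 4490 × (37575.0 − 75) / (37575.0 − 4490) = 4490 × 37500.0 / 33085.0 ≈ 5089.2 mm ≈ 5.09 m.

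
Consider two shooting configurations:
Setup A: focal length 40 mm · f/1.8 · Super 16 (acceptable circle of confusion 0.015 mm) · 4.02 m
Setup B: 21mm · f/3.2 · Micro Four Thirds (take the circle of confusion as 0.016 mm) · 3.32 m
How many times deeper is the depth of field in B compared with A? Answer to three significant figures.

Setup A: H = 40²/(1.8×0.015) + 40 ≈ 59299.3 mm; DoF = Df − Dn = 4309.43 − 3767.00 ≈ 542.43 mm.
Setup B: H = 21²/(3.2×0.016) + 21 ≈ 8634.3 mm; DoF = Df − Dn = 5381.0 − 2400.6 ≈ 2980.4 mm.
Ratio = 2980.4 / 542.43 ≈ 5.49.

5.49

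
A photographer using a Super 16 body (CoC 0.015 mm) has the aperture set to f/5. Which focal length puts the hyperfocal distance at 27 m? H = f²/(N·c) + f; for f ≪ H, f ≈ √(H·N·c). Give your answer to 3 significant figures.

From H = f²/(N·c) + f, with f ≪ H: f ≈ √(H·N·c) = √(27000 × 5 × 0.015) = √2025.0 ≈ 45.00 mm.
The +f correction barely moves this — solving exactly, f² + N·c·f − N·c·H = 0 ⇒ f = (−N·c + √((N·c)² + 4·N·c·H))/2 = (−0.075 + √8100.0)/2 ≈ 44.963 mm, so f ≈ 45.0 mm.

45.0 mm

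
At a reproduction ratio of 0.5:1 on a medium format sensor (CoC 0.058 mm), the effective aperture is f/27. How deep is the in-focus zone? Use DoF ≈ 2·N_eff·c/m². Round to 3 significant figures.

12.5 mm

At magnification m, DoF ≈ 2·N_eff·c/m² = 2 × 27 × 0.058 / 0.5² = 3.132 / 0.25 ≈ 12.5 mm.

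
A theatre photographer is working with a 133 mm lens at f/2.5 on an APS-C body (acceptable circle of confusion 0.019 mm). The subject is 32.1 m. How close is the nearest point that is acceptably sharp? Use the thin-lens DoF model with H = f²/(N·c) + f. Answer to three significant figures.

Hyperfocal distance H = f²/(N·c) + f = 133²/(2.5 × 0.019) + 133 = 17689/0.0475 + 133 ≈ 372533.0 mm ≈ 372.5 m.
Near limit Dn = s·(H − f)/(H + s − 2f) = 32100 × (372533.0 − 133) / (372533.0 + 32100 − 2 × 133) = 32100 × 372400.0 / 404367.0 ≈ 29562 mm ≈ 29.6 m.

29.6 m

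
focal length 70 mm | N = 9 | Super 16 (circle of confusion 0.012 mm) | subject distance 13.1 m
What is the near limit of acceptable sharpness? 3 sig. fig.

Hyperfocal distance H = f²/(N·c) + f = 70²/(9 × 0.012) + 70 = 4900/0.108 + 70 ≈ 45440.4 mm ≈ 45.44 m.
Near limit Dn = s·(H − f)/(H + s − 2f) = 13100 × (45440.4 − 70) / (45440.4 + 13100 − 2 × 70) = 13100 × 45370.4 / 58400.4 ≈ 10177 mm ≈ 10.2 m.

10.2 m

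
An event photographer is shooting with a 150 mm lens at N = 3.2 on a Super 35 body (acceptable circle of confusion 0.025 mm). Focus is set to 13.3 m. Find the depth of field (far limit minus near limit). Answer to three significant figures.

1.25 m

Hyperfocal distance H = f²/(N·c) + f = 150²/(3.2 × 0.025) + 150 = 22500/0.08 + 150 ≈ 281400.0 mm ≈ 281.4 m.
Near limit Dn = s·(H − f)/(H + s − 2f) = 13300 × (281400.0 − 150) / (281400.0 + 13300 − 2 × 150) = 13300 × 281250.0 / 294400.0 ≈ 12705.9 mm.
Far limit Df = s·(H − f)/(H − s) = 13300 × (281400.0 − 150) / (281400.0 − 13300) = 13300 × 281250.0 / 268100.0 ≈ 13952.3 mm.
Depth of field = Df − Dn = 13952.3 − 12705.9 ≈ 1246.4 mm ≈ 1.25 m.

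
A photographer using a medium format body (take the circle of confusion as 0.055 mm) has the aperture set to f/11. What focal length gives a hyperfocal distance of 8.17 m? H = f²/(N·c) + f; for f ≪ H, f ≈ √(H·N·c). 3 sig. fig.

From H = f²/(N·c) + f, with f ≪ H: f ≈ √(H·N·c) = √(8170 × 11 × 0.055) = √4942.8 ≈ 70.31 mm.
Exact: f² + N·c·f − N·c·H = 0 ⇒ f = (−N·c + √((N·c)² + 4·N·c·H))/2 = (−0.605 + √19772)/2 ≈ 70.004 mm ≈ 70.0 mm.

70.0 mm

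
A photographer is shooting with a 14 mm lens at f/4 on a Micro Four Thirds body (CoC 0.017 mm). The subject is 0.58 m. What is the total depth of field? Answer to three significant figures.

237 mm

Hyperfocal distance H = f²/(N·c) + f = 14²/(4 × 0.017) + 14 = 196/0.068 + 14 ≈ 2896.4 mm ≈ 2.896 m.
Near limit Dn = s·(H − f)/(H + s − 2f) = 580 × (2896.4 − 14) / (2896.4 + 580 − 2 × 14) = 580 × 2882.4 / 3448.4 ≈ 484.80 mm.
Far limit Df = s·(H − f)/(H − s) = 580 × (2896.4 − 14) / (2896.4 − 580) = 580 × 2882.4 / 2316.4 ≈ 721.72 mm.
Depth of field = Df − Dn = 721.72 − 484.80 ≈ 236.92 mm.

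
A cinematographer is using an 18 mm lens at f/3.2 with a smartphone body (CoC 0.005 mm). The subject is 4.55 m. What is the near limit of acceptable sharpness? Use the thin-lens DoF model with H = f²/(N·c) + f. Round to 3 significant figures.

3.72 m

Hyperfocal distance H = f²/(N·c) + f = 18²/(3.2 × 0.005) + 18 = 324/0.016 + 18 ≈ 20268.0 mm ≈ 20.27 m.
Near limit Dn = s·(H − f)/(H + s − 2f) = 4550 × (20268.0 − 18) / (20268.0 + 4550 − 2 × 18) = 4550 × 20250.0 / 24782.0 ≈ 3717.9 mm ≈ 3.72 m.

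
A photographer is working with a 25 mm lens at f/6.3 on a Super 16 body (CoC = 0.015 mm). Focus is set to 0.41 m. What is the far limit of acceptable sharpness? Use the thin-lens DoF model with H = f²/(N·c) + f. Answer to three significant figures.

Hyperfocal distance H = f²/(N·c) + f = 25²/(6.3 × 0.015) + 25 = 625/0.0945 + 25 ≈ 6638.8 mm ≈ 6.639 m.
Far limit Df = s·(H − f)/(H − s) = 410 × (6638.8 − 25) / (6638.8 − 410) = 410 × 6613.8 / 6228.8 ≈ 435.34 mm.

435 mm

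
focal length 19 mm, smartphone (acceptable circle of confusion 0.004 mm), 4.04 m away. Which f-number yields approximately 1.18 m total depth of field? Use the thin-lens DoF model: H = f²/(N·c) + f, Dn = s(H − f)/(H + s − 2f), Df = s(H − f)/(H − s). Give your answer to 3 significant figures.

f/3.21

Write h = H − f = f²/(N·c). The thin-lens limits are Dn = s·h/(h + (s−f)) and Df = s·h/(h − (s−f)), so DoF = Df − Dn = 2·s·(s−f)·h / (h² − (s−f)²).
That is a quadratic in h: DoF·h² − 2·s·(s−f)·h − DoF·(s−f)² = 0 ⇒ h = (s−f)·(s + √(s² + DoF²)) / DoF = 4021 × (4040 + √(4040² + 1180²)) / 1180 = 4021 × (4040 + 4208.80) / 1180 ≈ 28109 mm.
Then N = f²/(c·h) = 19² / (0.004 × 28109) = 361 / 112.44 ≈ 3.21.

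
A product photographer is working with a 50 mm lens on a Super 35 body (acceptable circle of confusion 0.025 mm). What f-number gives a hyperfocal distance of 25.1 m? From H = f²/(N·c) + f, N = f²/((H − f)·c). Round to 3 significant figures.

Rearrange H = f²/(N·c) + f for N: N = f² / ((H − f)·c).
N = 50² / ((25100 − 50) × 0.025) = 2500 / 626.2 ≈ 3.99.

f/3.99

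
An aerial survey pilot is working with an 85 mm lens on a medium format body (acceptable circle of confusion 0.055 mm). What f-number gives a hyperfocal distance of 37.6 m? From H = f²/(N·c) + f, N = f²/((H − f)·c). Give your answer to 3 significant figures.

Rearrange H = f²/(N·c) + f for N: N = f² / ((H − f)·c).
N = 85² / ((37600 − 85) × 0.055) = 7225 / 2063 ≈ 3.50.

f/3.50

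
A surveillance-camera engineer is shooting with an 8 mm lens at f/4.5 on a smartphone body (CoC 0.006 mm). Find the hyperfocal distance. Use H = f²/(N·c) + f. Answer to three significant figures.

2.38 m

Hyperfocal distance H = f²/(N·c) + f = 8²/(4.5 × 0.006) + 8 = 64/0.027 + 8 ≈ 2378.4 mm ≈ 2.38 m.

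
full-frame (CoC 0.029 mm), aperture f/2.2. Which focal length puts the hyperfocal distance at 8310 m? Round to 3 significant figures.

728 mm

From H = f²/(N·c) + f, with f ≪ H: f ≈ √(H·N·c) = √(8310000 × 2.2 × 0.029) = √530178 ≈ 728.1 mm.
The +f correction barely moves this — solving exactly, f² + N·c·f − N·c·H = 0 ⇒ f = (−N·c + √((N·c)² + 4·N·c·H))/2 = (−0.0638 + √2120712)/2 ≈ 728.10 mm, so f ≈ 728 mm.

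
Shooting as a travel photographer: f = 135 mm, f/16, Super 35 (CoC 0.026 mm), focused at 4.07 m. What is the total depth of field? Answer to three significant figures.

Hyperfocal distance H = f²/(N·c) + f = 135²/(16 × 0.026) + 135 = 18225/0.416 + 135 ≈ 43945.1 mm ≈ 43.95 m.
Near limit Dn = s·(H − f)/(H + s − 2f) = 4070 × (43945.1 − 135) / (43945.1 + 4070 − 2 × 135) = 4070 × 43810.1 / 47745.1 ≈ 3734.56 mm.
Far limit Df = s·(H − f)/(H − s) = 4070 × (43945.1 − 135) / (43945.1 − 4070) = 4070 × 43810.1 / 39875.1 ≈ 4471.64 mm.
Depth of field = Df − Dn = 4471.64 − 3734.56 ≈ 737.08 mm ≈ 0.737 m.

0.737 m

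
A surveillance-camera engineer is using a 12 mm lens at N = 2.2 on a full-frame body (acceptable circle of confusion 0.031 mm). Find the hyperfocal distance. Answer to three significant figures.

2.12 m

Hyperfocal distance H = f²/(N·c) + f = 12²/(2.2 × 0.031) + 12 = 144/0.0682 + 12 ≈ 2123.4 mm ≈ 2.12 m.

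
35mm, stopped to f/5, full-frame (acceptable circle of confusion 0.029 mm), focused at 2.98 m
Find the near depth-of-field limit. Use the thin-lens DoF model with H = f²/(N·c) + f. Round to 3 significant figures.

Hyperfocal distance H = f²/(N·c) + f = 35²/(5 × 0.029) + 35 = 1225/0.145 + 35 ≈ 8483.3 mm ≈ 8.483 m.
Near limit Dn = s·(H − f)/(H + s − 2f) = 2980 × (8483.3 − 35) / (8483.3 + 2980 − 2 × 35) = 2980 × 8448.3 / 11393.3 ≈ 2209.7 mm ≈ 2.21 m.

2.21 m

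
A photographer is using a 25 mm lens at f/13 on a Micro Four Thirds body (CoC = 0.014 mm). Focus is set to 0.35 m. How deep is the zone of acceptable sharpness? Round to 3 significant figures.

Hyperfocal distance H = f²/(N·c) + f = 25²/(13 × 0.014) + 25 = 625/0.182 + 25 ≈ 3459.1 mm ≈ 3.459 m.
Near limit Dn = s·(H − f)/(H + s − 2f) = 350 × (3459.1 − 25) / (3459.1 + 350 − 2 × 25) = 350 × 3434.1 / 3759.1 ≈ 319.740 mm.
Far limit Df = s·(H − f)/(H − s) = 350 × (3459.1 − 25) / (3459.1 − 350) = 350 × 3434.1 / 3109.1 ≈ 386.587 mm.
Depth of field = Df − Dn = 386.587 − 319.740 ≈ 66.847 mm.

66.8 mm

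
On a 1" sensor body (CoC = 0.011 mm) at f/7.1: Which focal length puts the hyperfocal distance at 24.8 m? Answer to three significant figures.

44.0 mm

From H = f²/(N·c) + f, with f ≪ H: f ≈ √(H·N·c) = √(24800 × 7.1 × 0.011) = √1936.9 ≈ 44.01 mm.
The +f correction barely moves this — solving exactly, f² + N·c·f − N·c·H = 0 ⇒ f = (−N·c + √((N·c)² + 4·N·c·H))/2 = (−0.0781 + √7747.5)/2 ≈ 43.971 mm, so f ≈ 44.0 mm.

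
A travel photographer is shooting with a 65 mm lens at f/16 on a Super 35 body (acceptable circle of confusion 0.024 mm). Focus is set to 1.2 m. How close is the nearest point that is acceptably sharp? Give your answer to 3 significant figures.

Hyperfocal distance H = f²/(N·c) + f = 65²/(16 × 0.024) + 65 = 4225/0.384 + 65 ≈ 11067.6 mm ≈ 11.07 m.
Near limit Dn = s·(H − f)/(H + s − 2f) = 1200 × (11067.6 − 65) / (11067.6 + 1200 − 2 × 65) = 1200 × 11002.6 / 12137.6 ≈ 1087.8 mm ≈ 1.09 m.

1.09 m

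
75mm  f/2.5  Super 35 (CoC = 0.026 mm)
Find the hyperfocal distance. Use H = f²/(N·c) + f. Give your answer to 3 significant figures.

Hyperfocal distance H = f²/(N·c) + f = 75²/(2.5 × 0.026) + 75 = 5625/0.065 + 75 ≈ 86613.5 mm ≈ 86.6 m.

86.6 m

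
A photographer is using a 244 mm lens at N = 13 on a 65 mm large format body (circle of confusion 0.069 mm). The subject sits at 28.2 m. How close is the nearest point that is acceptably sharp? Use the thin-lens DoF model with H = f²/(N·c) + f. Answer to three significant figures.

19.8 m

Hyperfocal distance H = f²/(N·c) + f = 244²/(13 × 0.069) + 244 = 59536/0.897 + 244 ≈ 66616.4 mm ≈ 66.62 m.
Near limit Dn = s·(H − f)/(H + s − 2f) = 28200 × (66616.4 − 244) / (66616.4 + 28200 − 2 × 244) = 28200 × 66372.4 / 94328.4 ≈ 19842 mm ≈ 19.8 m.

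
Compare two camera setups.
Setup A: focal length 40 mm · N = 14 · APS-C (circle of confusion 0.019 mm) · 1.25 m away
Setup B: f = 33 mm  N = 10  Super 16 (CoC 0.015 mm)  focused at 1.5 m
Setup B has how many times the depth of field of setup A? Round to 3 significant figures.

1.21

Setup A: H = 40²/(14×0.019) + 40 ≈ 6055.0 mm; DoF = Df − Dn = 1564.77 − 1040.66 ≈ 524.11 mm.
Setup B: H = 33²/(10×0.015) + 33 ≈ 7293.0 mm; DoF = Df − Dn = 1879.85 − 1247.85 ≈ 632.00 mm.
Ratio = 632.00 / 524.11 ≈ 1.21.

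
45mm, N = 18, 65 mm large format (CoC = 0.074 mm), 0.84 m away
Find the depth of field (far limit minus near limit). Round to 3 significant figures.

Hyperfocal distance H = f²/(N·c) + f = 45²/(18 × 0.074) + 45 = 2025/1.332 + 45 ≈ 1565.3 mm ≈ 1.565 m.
Near limit Dn = s·(H − f)/(H + s − 2f) = 840 × (1565.3 − 45) / (1565.3 + 840 − 2 × 45) = 840 × 1520.3 / 2315.3 ≈ 551.6 mm.
Far limit Df = s·(H − f)/(H − s) = 840 × (1565.3 − 45) / (1565.3 − 840) = 840 × 1520.3 / 725.3 ≈ 1760.8 mm.
Depth of field = Df − Dn = 1760.8 − 551.6 ≈ 1209.2 mm ≈ 1.21 m.

1.21 m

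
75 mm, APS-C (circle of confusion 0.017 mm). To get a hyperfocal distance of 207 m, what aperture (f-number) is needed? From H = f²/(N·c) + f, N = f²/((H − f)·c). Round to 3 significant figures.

f/1.60

Rearrange H = f²/(N·c) + f for N: N = f² / ((H − f)·c).
N = 75² / ((207000 − 75) × 0.017) = 5625 / 3518 ≈ 1.60.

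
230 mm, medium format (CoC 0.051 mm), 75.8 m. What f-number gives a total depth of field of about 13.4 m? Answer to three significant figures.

f/1.20

Write h = H − f = f²/(N·c). The thin-lens limits are Dn = s·h/(h + (s−f)) and Df = s·h/(h − (s−f)), so DoF = Df − Dn = 2·s·(s−f)·h / (h² − (s−f)²).
That is a quadratic in h: DoF·h² − 2·s·(s−f)·h − DoF·(s−f)² = 0 ⇒ h = (s−f)·(s + √(s² + DoF²)) / DoF = 75570 × (75800 + √(75800² + 13400²)) / 13400 = 75570 × (75800 + 76975.3) / 13400 ≈ 861584 mm.
Then N = f²/(c·h) = 230² / (0.051 × 861584) = 52900 / 43941 ≈ 1.20.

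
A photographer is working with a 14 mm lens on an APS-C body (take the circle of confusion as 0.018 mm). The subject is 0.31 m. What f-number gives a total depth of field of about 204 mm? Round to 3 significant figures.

f/11

Write h = H − f = f²/(N·c). The thin-lens limits are Dn = s·h/(h + (s−f)) and Df = s·h/(h − (s−f)), so DoF = Df − Dn = 2·s·(s−f)·h / (h² − (s−f)²).
That is a quadratic in h: DoF·h² − 2·s·(s−f)·h − DoF·(s−f)² = 0 ⇒ h = (s−f)·(s + √(s² + DoF²)) / DoF = 296 × (310 + √(310² + 204²)) / 204 = 296 × (310 + 371.101) / 204 ≈ 988.26 mm.
Then N = f²/(c·h) = 14² / (0.018 × 988.26) = 196 / 17.789 ≈ 11.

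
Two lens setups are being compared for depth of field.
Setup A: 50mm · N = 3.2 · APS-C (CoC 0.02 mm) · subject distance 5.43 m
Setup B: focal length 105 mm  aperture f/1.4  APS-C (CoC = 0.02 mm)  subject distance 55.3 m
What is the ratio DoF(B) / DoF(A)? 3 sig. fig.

10.4

Setup A: H = 50²/(3.2×0.02) + 50 ≈ 39112.5 mm; DoF = Df − Dn = 6297.3 − 4772.7 ≈ 1524.6 mm.
Setup B: H = 105²/(1.4×0.02) + 105 ≈ 393855.0 mm; DoF = Df − Dn = 64316 − 48501 ≈ 15815 mm.
Ratio = 15815 / 1524.6 ≈ 10.4.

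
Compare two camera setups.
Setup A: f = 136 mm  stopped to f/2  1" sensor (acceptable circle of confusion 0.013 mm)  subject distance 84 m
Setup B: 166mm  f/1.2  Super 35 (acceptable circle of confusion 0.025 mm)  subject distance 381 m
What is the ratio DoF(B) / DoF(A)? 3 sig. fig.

19.0

Setup A: H = 136²/(2×0.013) + 136 ≈ 711520.6 mm; DoF = Df − Dn = 95226 − 75142 ≈ 20084 mm.
Setup B: H = 166²/(1.2×0.025) + 166 ≈ 918699.3 mm; DoF = Df − Dn = 650849 − 269332 ≈ 381517 mm.
Ratio = 381517 / 20084 ≈ 19.0.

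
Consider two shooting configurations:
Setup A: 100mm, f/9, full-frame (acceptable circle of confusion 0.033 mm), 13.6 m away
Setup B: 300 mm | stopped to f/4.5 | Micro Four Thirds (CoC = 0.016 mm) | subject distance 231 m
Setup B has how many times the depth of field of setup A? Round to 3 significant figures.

6.79

Setup A: H = 100²/(9×0.033) + 100 ≈ 33770.0 mm; DoF = Df − Dn = 22703 − 9708 ≈ 12995 mm.
Setup B: H = 300²/(4.5×0.016) + 300 ≈ 1250300.0 mm; DoF = Df − Dn = 283283 − 195009 ≈ 88274 mm.
Ratio = 88274 / 12995 ≈ 6.79.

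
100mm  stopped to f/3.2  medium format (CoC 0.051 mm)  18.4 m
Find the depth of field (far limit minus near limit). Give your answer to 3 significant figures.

12.1 m

Hyperfocal distance H = f²/(N·c) + f = 100²/(3.2 × 0.051) + 100 = 10000/0.1632 + 100 ≈ 61374.5 mm ≈ 61.37 m.
Near limit Dn = s·(H − f)/(H + s − 2f) = 18400 × (61374.5 − 100) / (61374.5 + 18400 − 2 × 100) = 18400 × 61274.5 / 79574.5 ≈ 14168 mm.
Far limit Df = s·(H − f)/(H − s) = 18400 × (61374.5 − 100) / (61374.5 − 18400) = 18400 × 61274.5 / 42974.5 ≈ 26235 mm.
Depth of field = Df − Dn = 26235 − 14168 ≈ 12067 mm ≈ 12.1 m.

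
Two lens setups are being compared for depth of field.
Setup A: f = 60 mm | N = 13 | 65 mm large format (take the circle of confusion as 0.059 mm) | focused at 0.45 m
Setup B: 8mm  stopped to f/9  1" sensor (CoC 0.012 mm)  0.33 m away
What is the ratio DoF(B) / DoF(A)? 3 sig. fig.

Setup A: H = 60²/(13×0.059) + 60 ≈ 4753.6 mm; DoF = Df − Dn = 490.780 − 415.477 ≈ 75.303 mm.
Setup B: H = 8²/(9×0.012) + 8 ≈ 600.6 mm; DoF = Df − Dn = 722.69 − 213.82 ≈ 508.87 mm.
Ratio = 508.87 / 75.303 ≈ 6.76.

6.76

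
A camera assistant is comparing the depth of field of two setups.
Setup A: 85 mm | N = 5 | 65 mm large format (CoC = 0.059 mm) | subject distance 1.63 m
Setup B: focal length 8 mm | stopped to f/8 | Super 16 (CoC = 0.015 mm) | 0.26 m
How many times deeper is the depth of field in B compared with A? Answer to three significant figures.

1.53

Setup A: H = 85²/(5×0.059) + 85 ≈ 24576.5 mm; DoF = Df − Dn = 1739.75 − 1533.28 ≈ 206.47 mm.
Setup B: H = 8²/(8×0.015) + 8 ≈ 541.3 mm; DoF = Df − Dn = 492.89 − 176.57 ≈ 316.32 mm.
Ratio = 316.32 / 206.47 ≈ 1.53.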